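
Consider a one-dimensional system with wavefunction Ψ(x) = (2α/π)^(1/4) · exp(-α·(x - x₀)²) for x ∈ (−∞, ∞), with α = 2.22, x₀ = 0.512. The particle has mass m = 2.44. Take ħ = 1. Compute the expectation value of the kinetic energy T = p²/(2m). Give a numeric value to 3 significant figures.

0.455

T = −(ħ²/2m) d²/dx², so ⟨T⟩ = −(ħ²/2m) ∫ Ψ*·Ψ'' dx; with m = 2.44.
Gaussian moments (u = x − x₀): ∫u^(2j)·e^(−2αu²) du = (2j−1)!!/(4α)^j · √(π/(2α)), odd powers integrate to 0; here √(π/(2α)) = 0.84117. Derivatives: d/dx e^(−αu²) = −2αu·e^(−αu²), d²/dx² e^(−αu²) = (4α²u² − 2α)·e^(−αu²).
⟨T⟩ = 0.45492.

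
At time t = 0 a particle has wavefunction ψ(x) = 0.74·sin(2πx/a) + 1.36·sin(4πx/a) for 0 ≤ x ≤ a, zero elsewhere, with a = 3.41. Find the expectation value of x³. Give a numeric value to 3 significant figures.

⟨x³⟩ = ∫ x³·|ψ|² dx / ∫|ψ|² dx (integrals over the domain).
On 0 ≤ x ≤ a (j ≠ l): ∫sin²(jπx/a) dx = a/2, ∫sin(jπx/a)·sin(lπx/a) dx = 0; diagonal moments ∫x·sin²(jπx/a) dx = a²/4, ∫x²·sin²(jπx/a) dx = a³·(1/6 − 1/(4j²π²)); cross terms ∫x·sin(jπx/a)·sin(lπx/a) dx = 0 for j + l even and −4jla²/(π²(j² − l²)²) for j + l odd, ∫x²·sin(jπx/a)·sin(lπx/a) dx = (−1)^(j+l)·4jla³/(π²(j² − l²)²); higher powers the same way via product-to-sum and parts.
State is unnormalized: ∫|ψ|² dx = 4.0872, and ∫ψ*·x³·ψ dx = 48.411, so ⟨x³⟩ = 48.411 / 4.0872.
⟨x³⟩ = 11.844.

11.8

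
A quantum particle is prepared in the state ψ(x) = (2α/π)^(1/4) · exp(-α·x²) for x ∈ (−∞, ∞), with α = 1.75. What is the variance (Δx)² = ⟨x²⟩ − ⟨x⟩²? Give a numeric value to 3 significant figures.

0.143

Compute ⟨x⟩ and ⟨x²⟩ separately, then (Δx)² = ⟨x²⟩ − ⟨x⟩².
Gaussian moments: ∫x^(2j)·e^(−2αx²) dx = (2j−1)!!/(4α)^j · √(π/(2α)), odd powers integrate to 0; here √(π/(2α)) = 0.94742.
⟨x⟩ = 0.0000 and ⟨x²⟩ = 0.14286.
(Δx)² = 0.14286 − (0.0000)² = 0.14286.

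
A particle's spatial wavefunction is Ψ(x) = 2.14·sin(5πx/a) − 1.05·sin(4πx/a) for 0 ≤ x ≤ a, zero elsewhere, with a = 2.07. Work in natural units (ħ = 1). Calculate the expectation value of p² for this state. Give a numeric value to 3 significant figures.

53.6

p² Ψ = −ħ² d²Ψ/dx²; ⟨p²⟩ = −ħ² ∫ Ψ*·Ψ'' dx / ∫|Ψ|² dx.
d²/dx² sin(jπx/a) = −(jπ/a)²·sin(jπx/a); on 0 ≤ x ≤ a, ∫sin²(jπx/a) dx = a/2 and ∫sin(jπx/a)·sin(lπx/a) dx = 0 for j ≠ l, so only diagonal terms survive in ∫|Ψ|² and ∫Ψ·Ψ″; ∫Ψ·Ψ′ dx = [Ψ²/2] between the walls = 0.
State is unnormalized: ∫|Ψ|² dx = 5.8810, and ∫Ψ*·(−ħ² Ψ'') dx = 314.99, so ⟨p²⟩ = 314.99 / 5.8810.
⟨p²⟩ = 53.561.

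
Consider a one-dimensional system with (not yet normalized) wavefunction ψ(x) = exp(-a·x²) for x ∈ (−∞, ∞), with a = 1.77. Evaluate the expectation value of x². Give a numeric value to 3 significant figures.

0.141

⟨x²⟩ = ∫ x²·|ψ|² dx / ∫|ψ|² dx (integrals over the domain).
Gaussian moments: ∫x^(2j)·e^(−2ax²) dx = (2j−1)!!/(4a)^j · √(π/(2a)), odd powers integrate to 0; here √(π/(2a)) = 0.94205.
State is unnormalized: ∫|ψ|² dx = 0.94205, and ∫ψ*·x²·ψ dx = 0.13306, so ⟨x²⟩ = 0.13306 / 0.94205.
⟨x²⟩ = 0.14124.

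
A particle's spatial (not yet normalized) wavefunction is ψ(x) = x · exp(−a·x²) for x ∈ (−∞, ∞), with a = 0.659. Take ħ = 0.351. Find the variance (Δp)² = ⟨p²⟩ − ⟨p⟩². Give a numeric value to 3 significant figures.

Compute ⟨p⟩ and ⟨p²⟩ separately; (Δp)² = ⟨p²⟩ − ⟨p⟩².
Expand each integrand as polynomial × e^(−2ax²) and use ∫x^(2j)·e^(−2ax²) dx = (2j−1)!!/(4a)^j · √(π/(2a)), odd powers → 0; here √(π/(2a)) = 1.5439. Differentiate with the product rule, d/dx e^(−ax²) = −2ax·e^(−ax²).
Normalization: ∫|ψ|² dx = 0.58570.
⟨p⟩ = 0.0000 and ⟨p²⟩ = 0.24357.
(Δp)² = 0.24357 − (0.0000)² = 0.24357.

0.244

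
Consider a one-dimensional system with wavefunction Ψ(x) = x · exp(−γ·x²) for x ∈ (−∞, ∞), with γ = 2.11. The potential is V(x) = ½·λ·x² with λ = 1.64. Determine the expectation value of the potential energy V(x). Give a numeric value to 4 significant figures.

⟨V⟩ = ∫ V(x)·|Ψ|² dx / ∫|Ψ|² dx.
Expand each integrand as polynomial × e^(−2γx²) and use ∫x^(2j)·e^(−2γx²) dx = (2j−1)!!/(4γ)^j · √(π/(2γ)), odd powers → 0; here √(π/(2γ)) = 0.86282.
State is unnormalized: ∫|Ψ|² dx = 0.10223, and ∫Ψ*·V(x)·Ψ dx = 0.029797, so ⟨V⟩ = 0.029797 / 0.10223.
⟨V⟩ = 0.29147.

0.2915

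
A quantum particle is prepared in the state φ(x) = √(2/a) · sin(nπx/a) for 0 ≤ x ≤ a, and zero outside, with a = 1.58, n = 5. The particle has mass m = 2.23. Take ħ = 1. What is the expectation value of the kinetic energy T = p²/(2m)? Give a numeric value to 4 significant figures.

T = −(ħ²/2m) d²/dx², so ⟨T⟩ = −(ħ²/2m) ∫ φ*·φ'' dx; with m = 2.23.
d/dx sin(nπx/a) = (nπ/a)·cos(nπx/a) and d²/dx² sin(nπx/a) = −(nπ/a)²·sin(nπx/a); on 0 ≤ x ≤ a, ∫sin²(nπx/a) dx = a/2 and ∫sin(nπx/a)·cos(nπx/a) dx = 0.
⟨T⟩ = 22.161.

22.16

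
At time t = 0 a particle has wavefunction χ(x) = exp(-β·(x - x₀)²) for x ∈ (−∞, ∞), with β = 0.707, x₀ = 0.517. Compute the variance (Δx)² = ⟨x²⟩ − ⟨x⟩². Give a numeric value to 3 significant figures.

Compute ⟨x⟩ and ⟨x²⟩ separately, then (Δx)² = ⟨x²⟩ − ⟨x⟩².
Gaussian moments (u = x − x₀): ∫u^(2j)·e^(−2βu²) du = (2j−1)!!/(4β)^j · √(π/(2β)), odd powers integrate to 0; here √(π/(2β)) = 1.4906.
Normalization: ∫|χ|² dx = 1.4906.
⟨x⟩ = 0.51700 and ⟨x²⟩ = 0.62090.
(Δx)² = 0.62090 − (0.51700)² = 0.35361.

0.354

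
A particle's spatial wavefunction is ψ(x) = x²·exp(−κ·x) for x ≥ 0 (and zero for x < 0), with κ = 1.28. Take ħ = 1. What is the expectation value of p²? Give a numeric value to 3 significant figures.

0.546

p² ψ = −ħ² d²ψ/dx²; ⟨p²⟩ = −ħ² ∫ ψ*·ψ'' dx / ∫|ψ|² dx.
Differentiate x²·exp(−κ·x) with the product rule; every integrand then reduces to terms xʲ·e^(−2κx) on [0, ∞), with ∫₀^∞ xʲ·e^(−2κx) dx = j!/(2κ)^(j+1).
State is unnormalized: ∫|ψ|² dx = 0.21828, and ∫ψ*·(−ħ² ψ'') dx = 0.11921, so ⟨p²⟩ = 0.11921 / 0.21828.
⟨p²⟩ = 0.54613.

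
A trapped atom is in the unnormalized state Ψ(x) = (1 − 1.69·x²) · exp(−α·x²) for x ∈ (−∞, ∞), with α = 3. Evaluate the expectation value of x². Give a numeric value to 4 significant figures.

⟨x²⟩ = ∫ x²·|Ψ|² dx / ∫|Ψ|² dx (integrals over the domain).
Expand each integrand as polynomial × e^(−2αx²) and use ∫x^(2j)·e^(−2αx²) dx = (2j−1)!!/(4α)^j · √(π/(2α)), odd powers → 0; here √(π/(2α)) = 0.72360.
State is unnormalized: ∫|Ψ|² dx = 0.56284, and ∫Ψ*·x²·Ψ dx = 0.027286, so ⟨x²⟩ = 0.027286 / 0.56284.
⟨x²⟩ = 0.048480.

0.04848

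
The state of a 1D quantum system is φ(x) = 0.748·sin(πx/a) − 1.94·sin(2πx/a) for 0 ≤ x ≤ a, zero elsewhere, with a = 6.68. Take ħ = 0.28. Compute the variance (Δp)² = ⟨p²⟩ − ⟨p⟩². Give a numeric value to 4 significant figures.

Compute ⟨p⟩ and ⟨p²⟩ separately; (Δp)² = ⟨p²⟩ − ⟨p⟩².
d²/dx² sin(jπx/a) = −(jπ/a)²·sin(jπx/a); on 0 ≤ x ≤ a, ∫sin²(jπx/a) dx = a/2 and ∫sin(jπx/a)·sin(lπx/a) dx = 0 for j ≠ l, so only diagonal terms survive in ∫|φ|² and ∫φ·φ″; ∫φ·φ′ dx = [φ²/2] between the walls = 0.
Normalization: ∫|φ|² dx = 14.439.
⟨p⟩ = 0.0000 and ⟨p²⟩ = 0.062629.
(Δp)² = 0.062629 − (0.0000)² = 0.062629.

0.06263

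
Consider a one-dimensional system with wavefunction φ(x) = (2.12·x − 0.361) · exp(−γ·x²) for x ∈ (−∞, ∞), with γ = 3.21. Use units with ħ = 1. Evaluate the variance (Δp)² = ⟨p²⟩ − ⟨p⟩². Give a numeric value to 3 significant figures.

7.89

Compute ⟨p⟩ and ⟨p²⟩ separately; (Δp)² = ⟨p²⟩ − ⟨p⟩².
Expand each integrand as polynomial × e^(−2γx²) and use ∫x^(2j)·e^(−2γx²) dx = (2j−1)!!/(4γ)^j · √(π/(2γ)), odd powers → 0; here √(π/(2γ)) = 0.69953. Differentiate with the product rule, d/dx e^(−γx²) = −2γx·e^(−γx²).
Normalization: ∫|φ|² dx = 0.33602.
⟨p⟩ = 0.0000 and ⟨p²⟩ = 7.8882.
(Δp)² = 7.8882 − (0.0000)² = 7.8882.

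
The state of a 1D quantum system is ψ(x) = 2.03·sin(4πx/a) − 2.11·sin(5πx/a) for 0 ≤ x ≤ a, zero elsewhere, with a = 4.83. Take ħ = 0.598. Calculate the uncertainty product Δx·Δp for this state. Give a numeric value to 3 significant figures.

1.72

Δx = √(⟨x²⟩−⟨x⟩²), Δp = √(⟨p²⟩−⟨p⟩²).
On 0 ≤ x ≤ a (j ≠ l): ∫sin²(jπx/a) dx = a/2, ∫sin(jπx/a)·sin(lπx/a) dx = 0; diagonal moments ∫x·sin²(jπx/a) dx = a²/4, ∫x²·sin²(jπx/a) dx = a³·(1/6 − 1/(4j²π²)); cross terms ∫x·sin(jπx/a)·sin(lπx/a) dx = 0 for j + l even and −4jla²/(π²(j² − l²)²) for j + l odd, ∫x²·sin(jπx/a)·sin(lπx/a) dx = (−1)^(j+l)·4jla³/(π²(j² − l²)²); higher powers the same way via product-to-sum and parts. d²/dx² sin(jπx/a) = −(jπ/a)²·sin(jπx/a); on 0 ≤ x ≤ a, ∫sin²(jπx/a) dx = a/2 and ∫sin(jπx/a)·sin(lπx/a) dx = 0 for j ≠ l, so only diagonal terms survive in ∫|ψ|² and ∫ψ·ψ″; ∫ψ·ψ′ dx = [ψ²/2] between the walls = 0.
Normalization: ∫|ψ|² dx = 20.704.
⟨x⟩ = 3.3810, ⟨x²⟩ = 12.382 ⇒ Δx = 0.97516.
⟨p⟩ = 0.0000, ⟨p²⟩ = 3.1277 ⇒ Δp = 1.7685.
Δx·Δp = 1.7246.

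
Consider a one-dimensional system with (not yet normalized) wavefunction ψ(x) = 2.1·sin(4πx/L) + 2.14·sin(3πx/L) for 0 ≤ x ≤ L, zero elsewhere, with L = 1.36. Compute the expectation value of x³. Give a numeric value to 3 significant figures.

0.173

⟨x³⟩ = ∫ x³·|ψ|² dx / ∫|ψ|² dx (integrals over the domain).
On 0 ≤ x ≤ L (j ≠ l): ∫sin²(jπx/L) dx = L/2, ∫sin(jπx/L)·sin(lπx/L) dx = 0; diagonal moments ∫x·sin²(jπx/L) dx = L²/4, ∫x²·sin²(jπx/L) dx = L³·(1/6 − 1/(4j²π²)); cross terms ∫x·sin(jπx/L)·sin(lπx/L) dx = 0 for j + l even and −4jlL²/(π²(j² − l²)²) for j + l odd, ∫x²·sin(jπx/L)·sin(lπx/L) dx = (−1)^(j+l)·4jlL³/(π²(j² − l²)²); higher powers the same way via product-to-sum and parts.
State is unnormalized: ∫|ψ|² dx = 6.1129, and ∫ψ*·x³·ψ dx = 1.0576, so ⟨x³⟩ = 1.0576 / 6.1129.
⟨x³⟩ = 0.17301.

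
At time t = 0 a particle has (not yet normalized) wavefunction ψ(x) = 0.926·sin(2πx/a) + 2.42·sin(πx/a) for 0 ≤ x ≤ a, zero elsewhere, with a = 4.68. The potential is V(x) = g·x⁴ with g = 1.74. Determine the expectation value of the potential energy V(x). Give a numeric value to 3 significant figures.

36.6

⟨V⟩ = ∫ V(x)·|ψ|² dx / ∫|ψ|² dx.
On 0 ≤ x ≤ a (j ≠ l): ∫sin²(jπx/a) dx = a/2, ∫sin(jπx/a)·sin(lπx/a) dx = 0; diagonal moments ∫x·sin²(jπx/a) dx = a²/4, ∫x²·sin²(jπx/a) dx = a³·(1/6 − 1/(4j²π²)); cross terms ∫x·sin(jπx/a)·sin(lπx/a) dx = 0 for j + l even and −4jla²/(π²(j² − l²)²) for j + l odd, ∫x²·sin(jπx/a)·sin(lπx/a) dx = (−1)^(j+l)·4jla³/(π²(j² − l²)²); higher powers the same way via product-to-sum and parts.
State is unnormalized: ∫|ψ|² dx = 15.710, and ∫ψ*·V(x)·ψ dx = 575.63, so ⟨V⟩ = 575.63 / 15.710.
⟨V⟩ = 36.640.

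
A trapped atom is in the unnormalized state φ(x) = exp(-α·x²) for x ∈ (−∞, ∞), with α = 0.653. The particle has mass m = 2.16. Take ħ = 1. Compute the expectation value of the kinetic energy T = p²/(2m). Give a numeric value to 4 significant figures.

T = −(ħ²/2m) d²/dx², so ⟨T⟩ = −(ħ²/2m) ∫ φ*·φ'' dx / ∫|φ|² dx; with m = 2.16.
Gaussian moments: ∫x^(2j)·e^(−2αx²) dx = (2j−1)!!/(4α)^j · √(π/(2α)), odd powers integrate to 0; here √(π/(2α)) = 1.5510. Derivatives: d/dx e^(−αx²) = −2αx·e^(−αx²), d²/dx² e^(−αx²) = (4α²x² − 2α)·e^(−αx²).
State is unnormalized: ∫|φ|² dx = 1.5510, and ∫φ*·(−ħ²/2m · φ'') dx = 0.23444, so ⟨T⟩ = 0.23444 / 1.5510.
⟨T⟩ = 0.15116.

0.1512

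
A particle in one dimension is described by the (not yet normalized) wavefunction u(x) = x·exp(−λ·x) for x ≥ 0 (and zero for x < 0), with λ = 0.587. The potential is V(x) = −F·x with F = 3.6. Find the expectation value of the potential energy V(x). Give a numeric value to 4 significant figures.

-9.199

⟨V⟩ = ∫ V(x)·|u|² dx / ∫|u|² dx.
Every integrand reduces to terms xʲ·e^(−2λx) on [0, ∞); use ∫₀^∞ xʲ·e^(−2λx) dx = j!/(2λ)^(j+1).
State is unnormalized: ∫|u|² dx = 1.2360, and ∫u*·V(x)·u dx = -11.371, so ⟨V⟩ = -11.371 / 1.2360.
⟨V⟩ = -9.1993.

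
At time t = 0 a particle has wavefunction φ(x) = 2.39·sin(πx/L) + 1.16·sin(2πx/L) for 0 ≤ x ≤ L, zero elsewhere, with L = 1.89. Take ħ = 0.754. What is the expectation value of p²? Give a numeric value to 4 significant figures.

2.469

p² φ = −ħ² d²φ/dx²; ⟨p²⟩ = −ħ² ∫ φ*·φ'' dx / ∫|φ|² dx.
d²/dx² sin(jπx/L) = −(jπ/L)²·sin(jπx/L); on 0 ≤ x ≤ L, ∫sin²(jπx/L) dx = L/2 and ∫sin(jπx/L)·sin(lπx/L) dx = 0 for j ≠ l, so only diagonal terms survive in ∫|φ|² and ∫φ·φ″; ∫φ·φ′ dx = [φ²/2] between the walls = 0.
State is unnormalized: ∫|φ|² dx = 6.6695, and ∫φ*·(−ħ² φ'') dx = 16.469, so ⟨p²⟩ = 16.469 / 6.6695.
⟨p²⟩ = 2.4692.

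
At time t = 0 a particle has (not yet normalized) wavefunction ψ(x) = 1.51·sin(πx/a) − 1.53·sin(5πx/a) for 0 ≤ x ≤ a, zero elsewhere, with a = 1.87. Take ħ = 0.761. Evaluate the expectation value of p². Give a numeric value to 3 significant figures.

p² ψ = −ħ² d²ψ/dx²; ⟨p²⟩ = −ħ² ∫ ψ*·ψ'' dx / ∫|ψ|² dx.
d²/dx² sin(jπx/a) = −(jπ/a)²·sin(jπx/a); on 0 ≤ x ≤ a, ∫sin²(jπx/a) dx = a/2 and ∫sin(jπx/a)·sin(lπx/a) dx = 0 for j ≠ l, so only diagonal terms survive in ∫|ψ|² and ∫ψ·ψ″; ∫ψ·ψ′ dx = [ψ²/2] between the walls = 0.
State is unnormalized: ∫|ψ|² dx = 4.3206, and ∫ψ*·(−ħ² ψ'') dx = 92.922, so ⟨p²⟩ = 92.922 / 4.3206.
⟨p²⟩ = 21.507.

21.5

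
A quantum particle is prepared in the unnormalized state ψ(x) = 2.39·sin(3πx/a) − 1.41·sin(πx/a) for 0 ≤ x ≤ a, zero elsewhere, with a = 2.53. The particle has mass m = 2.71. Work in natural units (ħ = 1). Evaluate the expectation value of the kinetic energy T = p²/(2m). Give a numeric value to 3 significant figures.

T = −(ħ²/2m) d²/dx², so ⟨T⟩ = −(ħ²/2m) ∫ ψ*·ψ'' dx / ∫|ψ|² dx; with m = 2.71.
d²/dx² sin(jπx/a) = −(jπ/a)²·sin(jπx/a); on 0 ≤ x ≤ a, ∫sin²(jπx/a) dx = a/2 and ∫sin(jπx/a)·sin(lπx/a) dx = 0 for j ≠ l, so only diagonal terms survive in ∫|ψ|² and ∫ψ·ψ″; ∫ψ·ψ′ dx = [ψ²/2] between the walls = 0.
State is unnormalized: ∫|ψ|² dx = 9.7408, and ∫ψ*·(−ħ²/2m · ψ'') dx = 19.216, so ⟨T⟩ = 19.216 / 9.7408.
⟨T⟩ = 1.9728.

1.97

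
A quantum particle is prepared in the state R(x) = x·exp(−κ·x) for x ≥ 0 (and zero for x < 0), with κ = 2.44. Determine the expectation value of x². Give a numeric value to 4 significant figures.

⟨x²⟩ = ∫ x²·|R|² dx / ∫|R|² dx (integrals over the domain).
Every integrand reduces to terms xʲ·e^(−2κx) on [0, ∞); use ∫₀^∞ xʲ·e^(−2κx) dx = j!/(2κ)^(j+1).
State is unnormalized: ∫|R|² dx = 0.017210, and ∫R*·x²·R dx = 0.0086719, so ⟨x²⟩ = 0.0086719 / 0.017210.
⟨x²⟩ = 0.50390.

0.5039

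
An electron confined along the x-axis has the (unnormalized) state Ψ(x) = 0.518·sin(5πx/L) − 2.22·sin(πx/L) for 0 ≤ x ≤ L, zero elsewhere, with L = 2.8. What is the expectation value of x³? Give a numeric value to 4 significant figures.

3.800

⟨x³⟩ = ∫ x³·|Ψ|² dx / ∫|Ψ|² dx (integrals over the domain).
On 0 ≤ x ≤ L (j ≠ l): ∫sin²(jπx/L) dx = L/2, ∫sin(jπx/L)·sin(lπx/L) dx = 0; diagonal moments ∫x·sin²(jπx/L) dx = L²/4, ∫x²·sin²(jπx/L) dx = L³·(1/6 − 1/(4j²π²)); cross terms ∫x·sin(jπx/L)·sin(lπx/L) dx = 0 for j + l even and −4jlL²/(π²(j² − l²)²) for j + l odd, ∫x²·sin(jπx/L)·sin(lπx/L) dx = (−1)^(j+l)·4jlL³/(π²(j² − l²)²); higher powers the same way via product-to-sum and parts.
State is unnormalized: ∫|Ψ|² dx = 7.2754, and ∫Ψ*·x³·Ψ dx = 27.647, so ⟨x³⟩ = 27.647 / 7.2754.
⟨x³⟩ = 3.8000.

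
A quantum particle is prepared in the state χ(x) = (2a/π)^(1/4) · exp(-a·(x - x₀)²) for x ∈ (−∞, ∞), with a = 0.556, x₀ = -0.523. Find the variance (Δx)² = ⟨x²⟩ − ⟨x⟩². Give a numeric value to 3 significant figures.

Compute ⟨x⟩ and ⟨x²⟩ separately, then (Δx)² = ⟨x²⟩ − ⟨x⟩².
Gaussian moments (u = x − x₀): ∫u^(2j)·e^(−2au²) du = (2j−1)!!/(4a)^j · √(π/(2a)), odd powers integrate to 0; here √(π/(2a)) = 1.6808.
⟨x⟩ = -0.52300 and ⟨x²⟩ = 0.72317.
(Δx)² = 0.72317 − (-0.52300)² = 0.44964.

0.450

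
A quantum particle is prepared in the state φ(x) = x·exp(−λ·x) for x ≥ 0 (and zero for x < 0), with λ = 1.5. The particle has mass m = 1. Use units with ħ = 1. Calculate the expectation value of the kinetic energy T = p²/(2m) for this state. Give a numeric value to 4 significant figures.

1.125

T = −(ħ²/2m) d²/dx², so ⟨T⟩ = −(ħ²/2m) ∫ φ*·φ'' dx / ∫|φ|² dx; with m = 1.
Differentiate x·exp(−λ·x) with the product rule; every integrand then reduces to terms xʲ·e^(−2λx) on [0, ∞), with ∫₀^∞ xʲ·e^(−2λx) dx = j!/(2λ)^(j+1).
State is unnormalized: ∫|φ|² dx = 0.074074, and ∫φ*·(−ħ²/2m · φ'') dx = 0.083333, so ⟨T⟩ = 0.083333 / 0.074074.
⟨T⟩ = 1.1250.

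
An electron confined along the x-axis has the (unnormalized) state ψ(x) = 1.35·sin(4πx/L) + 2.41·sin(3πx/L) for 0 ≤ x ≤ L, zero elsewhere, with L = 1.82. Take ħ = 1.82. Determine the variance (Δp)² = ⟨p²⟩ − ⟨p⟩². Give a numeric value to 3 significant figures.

105.

Compute ⟨p⟩ and ⟨p²⟩ separately; (Δp)² = ⟨p²⟩ − ⟨p⟩².
d²/dx² sin(jπx/L) = −(jπ/L)²·sin(jπx/L); on 0 ≤ x ≤ L, ∫sin²(jπx/L) dx = L/2 and ∫sin(jπx/L)·sin(lπx/L) dx = 0 for j ≠ l, so only diagonal terms survive in ∫|ψ|² and ∫ψ·ψ″; ∫ψ·ψ′ dx = [ψ²/2] between the walls = 0.
Normalization: ∫|ψ|² dx = 6.9438.
⟨p⟩ = 0.0000 and ⟨p²⟩ = 105.33.
(Δp)² = 105.33 − (0.0000)² = 105.33.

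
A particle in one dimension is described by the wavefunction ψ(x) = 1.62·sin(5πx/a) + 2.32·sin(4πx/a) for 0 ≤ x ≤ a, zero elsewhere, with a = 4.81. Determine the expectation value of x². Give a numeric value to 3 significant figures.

⟨x²⟩ = ∫ x²·|ψ|² dx / ∫|ψ|² dx (integrals over the domain).
On 0 ≤ x ≤ a (j ≠ l): ∫sin²(jπx/a) dx = a/2, ∫sin(jπx/a)·sin(lπx/a) dx = 0; diagonal moments ∫x·sin²(jπx/a) dx = a²/4, ∫x²·sin²(jπx/a) dx = a³·(1/6 − 1/(4j²π²)); cross terms ∫x·sin(jπx/a)·sin(lπx/a) dx = 0 for j + l even and −4jla²/(π²(j² − l²)²) for j + l odd, ∫x²·sin(jπx/a)·sin(lπx/a) dx = (−1)^(j+l)·4jla³/(π²(j² − l²)²); higher powers the same way via product-to-sum and parts.
State is unnormalized: ∫|ψ|² dx = 19.256, and ∫ψ*·x²·ψ dx = 63.552, so ⟨x²⟩ = 63.552 / 19.256.
⟨x²⟩ = 3.3003.

3.30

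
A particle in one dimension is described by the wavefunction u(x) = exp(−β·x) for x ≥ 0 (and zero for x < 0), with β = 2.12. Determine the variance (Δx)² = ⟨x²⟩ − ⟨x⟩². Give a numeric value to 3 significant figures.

Compute ⟨x⟩ and ⟨x²⟩ separately, then (Δx)² = ⟨x²⟩ − ⟨x⟩².
Every integrand reduces to terms xʲ·e^(−2βx) on [0, ∞); use ∫₀^∞ xʲ·e^(−2βx) dx = j!/(2β)^(j+1).
Normalization: ∫|u|² dx = 0.23585.
⟨x⟩ = 0.23585 and ⟨x²⟩ = 0.11125.
(Δx)² = 0.11125 − (0.23585)² = 0.055625.

0.0556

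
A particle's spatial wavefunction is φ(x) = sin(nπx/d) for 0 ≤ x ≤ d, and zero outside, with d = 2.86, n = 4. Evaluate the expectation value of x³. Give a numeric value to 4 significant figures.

⟨x³⟩ = ∫ x³·|φ|² dx / ∫|φ|² dx (integrals over the domain).
With sin²θ = (1 − cos2θ)/2 on 0 ≤ x ≤ d: ∫sin²(nπx/d) dx = d/2, ∫x·sin²(nπx/d) dx = d²/4, ∫x²·sin²(nπx/d) dx = d³·(1/6 − 1/(4n²π²)); higher powers xᵏ the same way, integrating xᵏ·cos(2nπx/d) by parts.
State is unnormalized: ∫|φ|² dx = 1.4300, and ∫φ*·x³·φ dx = 8.2043, so ⟨x³⟩ = 8.2043 / 1.4300.
⟨x³⟩ = 5.7373.

5.737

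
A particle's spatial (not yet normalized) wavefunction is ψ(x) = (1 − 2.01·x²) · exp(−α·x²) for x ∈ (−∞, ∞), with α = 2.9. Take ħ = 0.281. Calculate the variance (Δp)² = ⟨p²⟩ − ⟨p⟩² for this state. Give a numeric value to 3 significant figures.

Compute ⟨p⟩ and ⟨p²⟩ separately; (Δp)² = ⟨p²⟩ − ⟨p⟩².
Expand each integrand as polynomial × e^(−2αx²) and use ∫x^(2j)·e^(−2αx²) dx = (2j−1)!!/(4α)^j · √(π/(2α)), odd powers → 0; here √(π/(2α)) = 0.73597. Differentiate with the product rule, d/dx e^(−αx²) = −2αx·e^(−αx²).
Normalization: ∫|ψ|² dx = 0.54721.
⟨p⟩ = 0.0000 and ⟨p²⟩ = 0.47943.
(Δp)² = 0.47943 − (0.0000)² = 0.47943.

0.479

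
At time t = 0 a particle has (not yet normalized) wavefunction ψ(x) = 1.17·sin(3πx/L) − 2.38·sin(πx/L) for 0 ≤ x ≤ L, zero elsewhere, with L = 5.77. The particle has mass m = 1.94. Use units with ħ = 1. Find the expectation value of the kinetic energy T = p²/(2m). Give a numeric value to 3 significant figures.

0.195

T = −(ħ²/2m) d²/dx², so ⟨T⟩ = −(ħ²/2m) ∫ ψ*·ψ'' dx / ∫|ψ|² dx; with m = 1.94.
d²/dx² sin(jπx/L) = −(jπ/L)²·sin(jπx/L); on 0 ≤ x ≤ L, ∫sin²(jπx/L) dx = L/2 and ∫sin(jπx/L)·sin(lπx/L) dx = 0 for j ≠ l, so only diagonal terms survive in ∫|ψ|² and ∫ψ·ψ″; ∫ψ·ψ′ dx = [ψ²/2] between the walls = 0.
State is unnormalized: ∫|ψ|² dx = 20.291, and ∫ψ*·(−ħ²/2m · ψ'') dx = 3.9642, so ⟨T⟩ = 3.9642 / 20.291.
⟨T⟩ = 0.19537.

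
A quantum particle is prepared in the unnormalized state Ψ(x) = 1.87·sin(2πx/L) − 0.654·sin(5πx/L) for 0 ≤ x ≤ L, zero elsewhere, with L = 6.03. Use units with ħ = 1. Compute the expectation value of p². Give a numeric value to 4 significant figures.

p² Ψ = −ħ² d²Ψ/dx²; ⟨p²⟩ = −ħ² ∫ Ψ*·Ψ'' dx / ∫|Ψ|² dx.
d²/dx² sin(jπx/L) = −(jπ/L)²·sin(jπx/L); on 0 ≤ x ≤ L, ∫sin²(jπx/L) dx = L/2 and ∫sin(jπx/L)·sin(lπx/L) dx = 0 for j ≠ l, so only diagonal terms survive in ∫|Ψ|² and ∫Ψ·Ψ″; ∫Ψ·Ψ′ dx = [Ψ²/2] between the walls = 0.
State is unnormalized: ∫|Ψ|² dx = 11.833, and ∫Ψ*·(−ħ² Ψ'') dx = 20.198, so ⟨p²⟩ = 20.198 / 11.833.
⟨p²⟩ = 1.7070.

1.707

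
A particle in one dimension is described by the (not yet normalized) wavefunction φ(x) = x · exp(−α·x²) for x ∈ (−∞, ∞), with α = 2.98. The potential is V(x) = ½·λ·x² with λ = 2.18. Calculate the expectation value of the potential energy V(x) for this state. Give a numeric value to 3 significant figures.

⟨V⟩ = ∫ V(x)·|φ|² dx / ∫|φ|² dx.
Expand each integrand as polynomial × e^(−2αx²) and use ∫x^(2j)·e^(−2αx²) dx = (2j−1)!!/(4α)^j · √(π/(2α)), odd powers → 0; here √(π/(2α)) = 0.72603.
State is unnormalized: ∫|φ|² dx = 0.060908, and ∫φ*·V(x)·φ dx = 0.016709, so ⟨V⟩ = 0.016709 / 0.060908.
⟨V⟩ = 0.27433.

0.274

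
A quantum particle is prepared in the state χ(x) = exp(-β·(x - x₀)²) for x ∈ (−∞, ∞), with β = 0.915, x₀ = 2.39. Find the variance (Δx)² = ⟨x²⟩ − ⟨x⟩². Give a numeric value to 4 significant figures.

Compute ⟨x⟩ and ⟨x²⟩ separately, then (Δx)² = ⟨x²⟩ − ⟨x⟩².
Gaussian moments (u = x − x₀): ∫u^(2j)·e^(−2βu²) du = (2j−1)!!/(4β)^j · √(π/(2β)), odd powers integrate to 0; here √(π/(2β)) = 1.3102.
Normalization: ∫|χ|² dx = 1.3102.
⟨x⟩ = 2.3900 and ⟨x²⟩ = 5.9853.
(Δx)² = 5.9853 − (2.3900)² = 0.27322.

0.2732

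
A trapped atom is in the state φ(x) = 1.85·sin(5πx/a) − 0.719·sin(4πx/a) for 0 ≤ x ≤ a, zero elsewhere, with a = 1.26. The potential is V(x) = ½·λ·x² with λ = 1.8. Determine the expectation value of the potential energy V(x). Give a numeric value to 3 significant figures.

⟨V⟩ = ∫ V(x)·|φ|² dx / ∫|φ|² dx.
On 0 ≤ x ≤ a (j ≠ l): ∫sin²(jπx/a) dx = a/2, ∫sin(jπx/a)·sin(lπx/a) dx = 0; diagonal moments ∫x·sin²(jπx/a) dx = a²/4, ∫x²·sin²(jπx/a) dx = a³·(1/6 − 1/(4j²π²)); cross terms ∫x·sin(jπx/a)·sin(lπx/a) dx = 0 for j + l even and −4jla²/(π²(j² − l²)²) for j + l odd, ∫x²·sin(jπx/a)·sin(lπx/a) dx = (−1)^(j+l)·4jla³/(π²(j² − l²)²); higher powers the same way via product-to-sum and parts.
State is unnormalized: ∫|φ|² dx = 2.4819, and ∫φ*·V(x)·φ dx = 1.6536, so ⟨V⟩ = 1.6536 / 2.4819.
⟨V⟩ = 0.66628.

0.666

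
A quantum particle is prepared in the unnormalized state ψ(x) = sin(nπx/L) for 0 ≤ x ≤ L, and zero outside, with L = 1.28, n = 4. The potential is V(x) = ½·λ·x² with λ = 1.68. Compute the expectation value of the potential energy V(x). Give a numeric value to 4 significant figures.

⟨V⟩ = ∫ V(x)·|ψ|² dx / ∫|ψ|² dx.
With sin²θ = (1 − cos2θ)/2 on 0 ≤ x ≤ L: ∫sin²(nπx/L) dx = L/2, ∫x·sin²(nπx/L) dx = L²/4, ∫x²·sin²(nπx/L) dx = L³·(1/6 − 1/(4n²π²)); higher powers xᵏ the same way, integrating xᵏ·cos(2nπx/L) by parts.
State is unnormalized: ∫|ψ|² dx = 0.64000, and ∫ψ*·V(x)·ψ dx = 0.29081, so ⟨V⟩ = 0.29081 / 0.64000.
⟨V⟩ = 0.45439.

0.4544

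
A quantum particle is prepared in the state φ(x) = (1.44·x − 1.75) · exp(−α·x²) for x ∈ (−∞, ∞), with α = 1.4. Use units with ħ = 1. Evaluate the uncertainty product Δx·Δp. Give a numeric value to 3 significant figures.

0.503

Δx = √(⟨x²⟩−⟨x⟩²), Δp = √(⟨p²⟩−⟨p⟩²).
Expand each integrand as polynomial × e^(−2αx²) and use ∫x^(2j)·e^(−2αx²) dx = (2j−1)!!/(4α)^j · √(π/(2α)), odd powers → 0; here √(π/(2α)) = 1.0592. Differentiate with the product rule, d/dx e^(−αx²) = −2αx·e^(−αx²).
Normalization: ∫|φ|² dx = 3.6362.
⟨x⟩ = -0.26218, ⟨x²⟩ = 0.21710 ⇒ Δx = 0.38517.
⟨p⟩ = 0.0000, ⟨p²⟩ = 1.7020 ⇒ Δp = 1.3046.
Δx·Δp = 0.50250.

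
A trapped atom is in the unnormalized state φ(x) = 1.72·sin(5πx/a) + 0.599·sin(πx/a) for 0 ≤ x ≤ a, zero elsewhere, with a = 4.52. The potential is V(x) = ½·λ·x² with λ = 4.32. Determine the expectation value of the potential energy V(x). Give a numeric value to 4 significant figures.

⟨V⟩ = ∫ V(x)·|φ|² dx / ∫|φ|² dx.
On 0 ≤ x ≤ a (j ≠ l): ∫sin²(jπx/a) dx = a/2, ∫sin(jπx/a)·sin(lπx/a) dx = 0; diagonal moments ∫x·sin²(jπx/a) dx = a²/4, ∫x²·sin²(jπx/a) dx = a³·(1/6 − 1/(4j²π²)); cross terms ∫x·sin(jπx/a)·sin(lπx/a) dx = 0 for j + l even and −4jla²/(π²(j² − l²)²) for j + l odd, ∫x²·sin(jπx/a)·sin(lπx/a) dx = (−1)^(j+l)·4jla³/(π²(j² − l²)²); higher powers the same way via product-to-sum and parts.
State is unnormalized: ∫|φ|² dx = 7.4969, and ∫φ*·V(x)·φ dx = 109.31, so ⟨V⟩ = 109.31 / 7.4969.
⟨V⟩ = 14.581.

14.58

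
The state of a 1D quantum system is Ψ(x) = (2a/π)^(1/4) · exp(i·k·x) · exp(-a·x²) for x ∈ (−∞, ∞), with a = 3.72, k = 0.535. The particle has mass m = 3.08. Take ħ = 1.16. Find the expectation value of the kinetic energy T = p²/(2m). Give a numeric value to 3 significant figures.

T = −(ħ²/2m) d²/dx², so ⟨T⟩ = −(ħ²/2m) ∫ Ψ*·Ψ'' dx; with m = 3.08.
Gaussian moments: ∫x^(2j)·e^(−2ax²) dx = (2j−1)!!/(4a)^j · √(π/(2a)), odd powers integrate to 0; here √(π/(2a)) = 0.64981. Derivatives: Ψ′ = (ik − 2ax)·Ψ, Ψ″ = ((ik − 2ax)² − 2a)·Ψ; the odd-in-x pieces drop out.
⟨T⟩ = 0.87513.

0.875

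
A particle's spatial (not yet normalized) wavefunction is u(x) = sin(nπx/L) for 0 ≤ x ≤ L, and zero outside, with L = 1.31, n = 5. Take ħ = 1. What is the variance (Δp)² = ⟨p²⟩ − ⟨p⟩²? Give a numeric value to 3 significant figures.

Compute ⟨p⟩ and ⟨p²⟩ separately; (Δp)² = ⟨p²⟩ − ⟨p⟩².
d/dx sin(nπx/L) = (nπ/L)·cos(nπx/L) and d²/dx² sin(nπx/L) = −(nπ/L)²·sin(nπx/L); on 0 ≤ x ≤ L, ∫sin²(nπx/L) dx = L/2 and ∫sin(nπx/L)·cos(nπx/L) dx = 0.
Normalization: ∫|u|² dx = 0.65500.
⟨p⟩ = 0.0000 and ⟨p²⟩ = 143.78.
(Δp)² = 143.78 − (0.0000)² = 143.78.

144.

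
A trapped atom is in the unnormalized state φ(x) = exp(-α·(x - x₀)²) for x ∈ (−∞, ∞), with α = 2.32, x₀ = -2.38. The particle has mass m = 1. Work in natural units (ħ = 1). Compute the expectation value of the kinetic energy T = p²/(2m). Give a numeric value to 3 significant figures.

1.16

T = −(ħ²/2m) d²/dx², so ⟨T⟩ = −(ħ²/2m) ∫ φ*·φ'' dx / ∫|φ|² dx; with m = 1.
Gaussian moments (u = x − x₀): ∫u^(2j)·e^(−2αu²) du = (2j−1)!!/(4α)^j · √(π/(2α)), odd powers integrate to 0; here √(π/(2α)) = 0.82284. Derivatives: d/dx e^(−αu²) = −2αu·e^(−αu²), d²/dx² e^(−αu²) = (4α²u² − 2α)·e^(−αu²).
State is unnormalized: ∫|φ|² dx = 0.82284, and ∫φ*·(−ħ²/2m · φ'') dx = 0.95450, so ⟨T⟩ = 0.95450 / 0.82284.
⟨T⟩ = 1.1600.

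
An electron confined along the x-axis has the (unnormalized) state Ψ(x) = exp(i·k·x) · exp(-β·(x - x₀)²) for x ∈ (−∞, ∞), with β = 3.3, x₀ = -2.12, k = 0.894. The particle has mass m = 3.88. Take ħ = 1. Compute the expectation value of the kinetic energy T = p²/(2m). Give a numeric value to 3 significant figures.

T = −(ħ²/2m) d²/dx², so ⟨T⟩ = −(ħ²/2m) ∫ Ψ*·Ψ'' dx / ∫|Ψ|² dx; with m = 3.88.
Gaussian moments (u = x − x₀): ∫u^(2j)·e^(−2βu²) du = (2j−1)!!/(4β)^j · √(π/(2β)), odd powers integrate to 0; here √(π/(2β)) = 0.68993. Derivatives: Ψ′ = (ik − 2βu)·Ψ, Ψ″ = ((ik − 2βu)² − 2β)·Ψ; the odd-in-u pieces drop out.
State is unnormalized: ∫|Ψ|² dx = 0.68993, and ∫Ψ*·(−ħ²/2m · Ψ'') dx = 0.36446, so ⟨T⟩ = 0.36446 / 0.68993.
⟨T⟩ = 0.52825.

0.528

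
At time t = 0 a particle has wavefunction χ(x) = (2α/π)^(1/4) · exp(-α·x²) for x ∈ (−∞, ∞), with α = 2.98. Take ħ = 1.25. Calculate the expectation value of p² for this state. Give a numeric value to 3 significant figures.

p² χ = −ħ² d²χ/dx²; ⟨p²⟩ = −ħ² ∫ χ*·χ'' dx.
Gaussian moments: ∫x^(2j)·e^(−2αx²) dx = (2j−1)!!/(4α)^j · √(π/(2α)), odd powers integrate to 0; here √(π/(2α)) = 0.72603. Derivatives: d/dx e^(−αx²) = −2αx·e^(−αx²), d²/dx² e^(−αx²) = (4α²x² − 2α)·e^(−αx²).
⟨p²⟩ = 4.6563.

4.66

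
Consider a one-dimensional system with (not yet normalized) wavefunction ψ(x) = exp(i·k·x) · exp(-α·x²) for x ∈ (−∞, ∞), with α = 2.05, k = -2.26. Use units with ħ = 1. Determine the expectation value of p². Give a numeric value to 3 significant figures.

7.16

p² ψ = −ħ² d²ψ/dx²; ⟨p²⟩ = −ħ² ∫ ψ*·ψ'' dx / ∫|ψ|² dx.
Gaussian moments: ∫x^(2j)·e^(−2αx²) dx = (2j−1)!!/(4α)^j · √(π/(2α)), odd powers integrate to 0; here √(π/(2α)) = 0.87535. Derivatives: ψ′ = (ik − 2αx)·ψ, ψ″ = ((ik − 2αx)² − 2α)·ψ; the odd-in-x pieces drop out.
State is unnormalized: ∫|ψ|² dx = 0.87535, and ∫ψ*·(−ħ² ψ'') dx = 6.2654, so ⟨p²⟩ = 6.2654 / 0.87535.
⟨p²⟩ = 7.1576.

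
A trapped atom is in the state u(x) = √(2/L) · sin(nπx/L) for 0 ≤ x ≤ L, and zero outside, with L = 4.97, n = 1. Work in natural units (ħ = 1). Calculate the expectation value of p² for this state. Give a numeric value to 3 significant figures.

p² u = −ħ² d²u/dx²; ⟨p²⟩ = −ħ² ∫ u*·u'' dx.
d/dx sin(nπx/L) = (nπ/L)·cos(nπx/L) and d²/dx² sin(nπx/L) = −(nπ/L)²·sin(nπx/L); on 0 ≤ x ≤ L, ∫sin²(nπx/L) dx = L/2 and ∫sin(nπx/L)·cos(nπx/L) dx = 0.
⟨p²⟩ = 0.39956.

0.400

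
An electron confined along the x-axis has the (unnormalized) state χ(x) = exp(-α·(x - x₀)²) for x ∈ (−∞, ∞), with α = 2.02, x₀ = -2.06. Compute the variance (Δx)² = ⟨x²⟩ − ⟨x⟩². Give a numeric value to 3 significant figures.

Compute ⟨x⟩ and ⟨x²⟩ separately, then (Δx)² = ⟨x²⟩ − ⟨x⟩².
Gaussian moments (u = x − x₀): ∫u^(2j)·e^(−2αu²) du = (2j−1)!!/(4α)^j · √(π/(2α)), odd powers integrate to 0; here √(π/(2α)) = 0.88183.
Normalization: ∫|χ|² dx = 0.88183.
⟨x⟩ = -2.0600 and ⟨x²⟩ = 4.3674.
(Δx)² = 4.3674 − (-2.0600)² = 0.12376.

0.124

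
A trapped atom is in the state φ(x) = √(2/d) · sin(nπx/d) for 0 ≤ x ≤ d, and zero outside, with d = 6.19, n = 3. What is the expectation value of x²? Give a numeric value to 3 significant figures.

⟨x²⟩ = ∫ x²·|φ|² dx (integrals over the domain).
With sin²θ = (1 − cos2θ)/2 on 0 ≤ x ≤ d: ∫sin²(nπx/d) dx = d/2, ∫x·sin²(nπx/d) dx = d²/4, ∫x²·sin²(nπx/d) dx = d³·(1/6 − 1/(4n²π²)); higher powers xᵏ the same way, integrating xᵏ·cos(2nπx/d) by parts.
⟨x²⟩ = 12.556.

12.6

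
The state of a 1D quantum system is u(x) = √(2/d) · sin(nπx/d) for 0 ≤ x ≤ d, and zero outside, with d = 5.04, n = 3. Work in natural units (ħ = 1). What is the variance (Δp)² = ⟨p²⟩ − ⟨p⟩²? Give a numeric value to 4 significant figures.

3.497

Compute ⟨p⟩ and ⟨p²⟩ separately; (Δp)² = ⟨p²⟩ − ⟨p⟩².
d/dx sin(nπx/d) = (nπ/d)·cos(nπx/d) and d²/dx² sin(nπx/d) = −(nπ/d)²·sin(nπx/d); on 0 ≤ x ≤ d, ∫sin²(nπx/d) dx = d/2 and ∫sin(nπx/d)·cos(nπx/d) dx = 0.
⟨p⟩ = 0.0000 and ⟨p²⟩ = 3.4969.
(Δp)² = 3.4969 − (0.0000)² = 3.4969.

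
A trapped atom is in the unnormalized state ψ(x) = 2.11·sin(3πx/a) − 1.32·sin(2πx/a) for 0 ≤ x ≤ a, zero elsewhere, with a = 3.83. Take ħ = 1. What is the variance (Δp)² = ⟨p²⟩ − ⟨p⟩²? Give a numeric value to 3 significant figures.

Compute ⟨p⟩ and ⟨p²⟩ separately; (Δp)² = ⟨p²⟩ − ⟨p⟩².
d²/dx² sin(jπx/a) = −(jπ/a)²·sin(jπx/a); on 0 ≤ x ≤ a, ∫sin²(jπx/a) dx = a/2 and ∫sin(jπx/a)·sin(lπx/a) dx = 0 for j ≠ l, so only diagonal terms survive in ∫|ψ|² and ∫ψ·ψ″; ∫ψ·ψ′ dx = [ψ²/2] between the walls = 0.
Normalization: ∫|ψ|² dx = 11.862.
⟨p⟩ = 0.0000 and ⟨p²⟩ = 5.1092.
(Δp)² = 5.1092 − (0.0000)² = 5.1092.

5.11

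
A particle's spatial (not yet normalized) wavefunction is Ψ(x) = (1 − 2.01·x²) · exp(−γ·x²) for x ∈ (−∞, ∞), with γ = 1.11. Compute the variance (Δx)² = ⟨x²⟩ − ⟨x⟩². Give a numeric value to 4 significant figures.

Compute ⟨x⟩ and ⟨x²⟩ separately, then (Δx)² = ⟨x²⟩ − ⟨x⟩².
Expand each integrand as polynomial × e^(−2γx²) and use ∫x^(2j)·e^(−2γx²) dx = (2j−1)!!/(4γ)^j · √(π/(2γ)), odd powers → 0; here √(π/(2γ)) = 1.1896.
Normalization: ∫|Ψ|² dx = 0.84391.
⟨x⟩ = 0.0000 and ⟨x²⟩ = 0.43110.
(Δx)² = 0.43110 − (0.0000)² = 0.43110.

0.4311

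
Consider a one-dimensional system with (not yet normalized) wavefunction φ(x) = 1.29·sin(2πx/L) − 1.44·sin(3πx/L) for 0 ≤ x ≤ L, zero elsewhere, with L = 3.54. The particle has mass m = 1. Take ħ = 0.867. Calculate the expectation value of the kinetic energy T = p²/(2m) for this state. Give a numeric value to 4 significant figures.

2.005

T = −(ħ²/2m) d²/dx², so ⟨T⟩ = −(ħ²/2m) ∫ φ*·φ'' dx / ∫|φ|² dx; with m = 1.
d²/dx² sin(jπx/L) = −(jπ/L)²·sin(jπx/L); on 0 ≤ x ≤ L, ∫sin²(jπx/L) dx = L/2 and ∫sin(jπx/L)·sin(lπx/L) dx = 0 for j ≠ l, so only diagonal terms survive in ∫|φ|² and ∫φ·φ″; ∫φ·φ′ dx = [φ²/2] between the walls = 0.
State is unnormalized: ∫|φ|² dx = 6.6157, and ∫φ*·(−ħ²/2m · φ'') dx = 13.265, so ⟨T⟩ = 13.265 / 6.6157.
⟨T⟩ = 2.0051.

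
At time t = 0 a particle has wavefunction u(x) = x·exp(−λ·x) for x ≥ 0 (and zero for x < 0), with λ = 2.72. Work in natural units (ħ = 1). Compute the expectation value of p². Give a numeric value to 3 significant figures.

p² u = −ħ² d²u/dx²; ⟨p²⟩ = −ħ² ∫ u*·u'' dx / ∫|u|² dx.
Differentiate x·exp(−λ·x) with the product rule; every integrand then reduces to terms xʲ·e^(−2λx) on [0, ∞), with ∫₀^∞ xʲ·e^(−2λx) dx = j!/(2λ)^(j+1).
State is unnormalized: ∫|u|² dx = 0.012423, and ∫u*·(−ħ² u'') dx = 0.091912, so ⟨p²⟩ = 0.091912 / 0.012423.
⟨p²⟩ = 7.3984.

7.40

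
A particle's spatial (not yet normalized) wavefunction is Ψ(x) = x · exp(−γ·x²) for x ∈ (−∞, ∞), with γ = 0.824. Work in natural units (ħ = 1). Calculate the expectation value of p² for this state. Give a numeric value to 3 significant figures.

p² Ψ = −ħ² d²Ψ/dx²; ⟨p²⟩ = −ħ² ∫ Ψ*·Ψ'' dx / ∫|Ψ|² dx.
Expand each integrand as polynomial × e^(−2γx²) and use ∫x^(2j)·e^(−2γx²) dx = (2j−1)!!/(4γ)^j · √(π/(2γ)), odd powers → 0; here √(π/(2γ)) = 1.3807. Differentiate with the product rule, d/dx e^(−γx²) = −2γx·e^(−γx²).
State is unnormalized: ∫|Ψ|² dx = 0.41890, and ∫Ψ*·(−ħ² Ψ'') dx = 1.0355, so ⟨p²⟩ = 1.0355 / 0.41890.
⟨p²⟩ = 2.4720.

2.47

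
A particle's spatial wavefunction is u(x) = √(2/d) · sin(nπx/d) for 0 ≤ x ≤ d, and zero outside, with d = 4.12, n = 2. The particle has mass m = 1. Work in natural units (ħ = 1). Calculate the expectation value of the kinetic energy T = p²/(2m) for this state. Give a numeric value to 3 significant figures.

1.16

T = −(ħ²/2m) d²/dx², so ⟨T⟩ = −(ħ²/2m) ∫ u*·u'' dx; with m = 1.
d/dx sin(nπx/d) = (nπ/d)·cos(nπx/d) and d²/dx² sin(nπx/d) = −(nπ/d)²·sin(nπx/d); on 0 ≤ x ≤ d, ∫sin²(nπx/d) dx = d/2 and ∫sin(nπx/d)·cos(nπx/d) dx = 0.
⟨T⟩ = 1.1629.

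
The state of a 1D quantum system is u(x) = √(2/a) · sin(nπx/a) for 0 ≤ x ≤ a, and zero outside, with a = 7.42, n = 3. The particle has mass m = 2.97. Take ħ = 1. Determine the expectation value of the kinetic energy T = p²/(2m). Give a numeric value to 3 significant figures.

T = −(ħ²/2m) d²/dx², so ⟨T⟩ = −(ħ²/2m) ∫ u*·u'' dx; with m = 2.97.
d/dx sin(nπx/a) = (nπ/a)·cos(nπx/a) and d²/dx² sin(nπx/a) = −(nπ/a)²·sin(nπx/a); on 0 ≤ x ≤ a, ∫sin²(nπx/a) dx = a/2 and ∫sin(nπx/a)·cos(nπx/a) dx = 0.
⟨T⟩ = 0.27161.

0.272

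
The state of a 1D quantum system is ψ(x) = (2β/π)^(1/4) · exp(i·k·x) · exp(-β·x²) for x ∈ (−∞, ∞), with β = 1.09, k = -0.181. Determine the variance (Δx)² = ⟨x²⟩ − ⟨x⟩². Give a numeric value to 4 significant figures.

Compute ⟨x⟩ and ⟨x²⟩ separately, then (Δx)² = ⟨x²⟩ − ⟨x⟩².
Gaussian moments: ∫x^(2j)·e^(−2βx²) dx = (2j−1)!!/(4β)^j · √(π/(2β)), odd powers integrate to 0; here √(π/(2β)) = 1.2005.
⟨x⟩ = 0.0000 and ⟨x²⟩ = 0.22936.
(Δx)² = 0.22936 − (0.0000)² = 0.22936.

0.2294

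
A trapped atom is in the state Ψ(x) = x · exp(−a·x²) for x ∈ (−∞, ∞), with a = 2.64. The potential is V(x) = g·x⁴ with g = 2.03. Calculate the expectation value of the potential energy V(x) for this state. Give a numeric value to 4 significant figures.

0.2731

⟨V⟩ = ∫ V(x)·|Ψ|² dx / ∫|Ψ|² dx.
Expand each integrand as polynomial × e^(−2ax²) and use ∫x^(2j)·e^(−2ax²) dx = (2j−1)!!/(4a)^j · √(π/(2a)), odd powers → 0; here √(π/(2a)) = 0.77136.
State is unnormalized: ∫|Ψ|² dx = 0.073046, and ∫Ψ*·V(x)·Ψ dx = 0.019946, so ⟨V⟩ = 0.019946 / 0.073046.
⟨V⟩ = 0.27306.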